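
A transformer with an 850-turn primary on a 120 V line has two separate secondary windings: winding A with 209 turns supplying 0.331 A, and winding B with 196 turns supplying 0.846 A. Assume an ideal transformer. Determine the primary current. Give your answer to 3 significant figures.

V_A = 120 × 209/850 = 29.506 V; V_B = 120 × 196/850 = 27.671 V.
P_out = V_A I_A + V_B I_B = 29.506×0.331 + 27.671×0.846 = 9.7664 + 23.409 = 33.176 W.
Ideal ⇒ P_in = P_out, so I_p = P_out/V_p = 33.176/120 = 0.276 A.

I_p ≈ 0.276 A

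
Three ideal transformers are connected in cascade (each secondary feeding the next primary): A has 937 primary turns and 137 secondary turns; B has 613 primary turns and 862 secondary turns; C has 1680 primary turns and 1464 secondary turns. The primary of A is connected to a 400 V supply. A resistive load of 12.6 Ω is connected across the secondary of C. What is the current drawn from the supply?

I_supply ≈ 1.02 A

Secondary of A: V = 400.00 × 137/937 = 58.485 V.
Secondary of B: V = 58.485 × 862/613 = 82.241 V.
Secondary of C: V = 82.241 × 1464/1680 = 71.667 V.
I_load = 71.667/12.6 = 5.6879 A, so P_out = 71.667 × 5.6879 = 407.63 W.
All ideal ⇒ P_in = P_out, so I_supply = 407.63/400 = 1.02 A.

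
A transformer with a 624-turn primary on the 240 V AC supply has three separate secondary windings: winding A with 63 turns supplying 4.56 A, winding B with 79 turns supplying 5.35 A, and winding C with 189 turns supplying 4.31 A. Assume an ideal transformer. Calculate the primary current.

V_A = 240 × 63/624 = 24.231 V; V_B = 240 × 79/624 = 30.385 V; V_C = 240 × 189/624 = 72.692 V.
P_out = V_A I_A + V_B I_B + V_C I_C = 24.231×4.56 + 30.385×5.35 + 72.692×4.31 = 110.49 + 162.56 + 313.30 = 586.35 W.
Ideal ⇒ P_in = P_out, so I_p = P_out/V_p = 586.35/240 = 2.44 A.

I_p ≈ 2.44 A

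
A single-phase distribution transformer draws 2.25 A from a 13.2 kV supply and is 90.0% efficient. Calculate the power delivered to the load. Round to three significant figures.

P_out ≈ 26700 W

P_in = V_in I_in = 13200 × 2.25 = 29700 W.
P_out = η P_in = 0.900 × 29700 = 26700 W.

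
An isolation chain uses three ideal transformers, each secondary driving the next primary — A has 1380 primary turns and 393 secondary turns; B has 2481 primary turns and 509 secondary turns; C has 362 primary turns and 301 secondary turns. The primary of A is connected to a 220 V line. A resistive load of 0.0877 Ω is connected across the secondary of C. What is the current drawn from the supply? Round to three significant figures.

Secondary of A: V = 220.00 × 393/1380 = 62.652 V.
Secondary of B: V = 62.652 × 509/2481 = 12.854 V.
Secondary of C: V = 12.854 × 301/362 = 10.688 V.
I_load = 10.688/0.0877 = 121.87 A, so P_out = 10.688 × 121.87 = 1302.5 W.
All ideal ⇒ P_in = P_out, so I_supply = 1302.5/220 = 5.92 A.

I_supply ≈ 5.92 A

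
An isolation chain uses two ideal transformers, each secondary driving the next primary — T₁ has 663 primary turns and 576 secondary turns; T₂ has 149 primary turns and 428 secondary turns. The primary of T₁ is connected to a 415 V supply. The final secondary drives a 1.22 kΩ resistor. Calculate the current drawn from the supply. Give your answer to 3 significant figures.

After T₁: V = 415.00 × 576/663 = 360.54 V.
After T₂: V = 360.54 × 428/149 = 1035.7 V.
I_load = 1035.7/1220 = 0.84890 A, so P_out = 1035.7 × 0.84890 = 879.16 W.
All ideal ⇒ P_in = P_out, so I_supply = 879.16/415 = 2.12 A.

I_supply ≈ 2.12 A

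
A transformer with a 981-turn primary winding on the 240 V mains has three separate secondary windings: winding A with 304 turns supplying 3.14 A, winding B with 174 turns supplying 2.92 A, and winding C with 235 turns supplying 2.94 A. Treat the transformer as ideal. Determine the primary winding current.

I_p ≈ 2.20 A

V_A = 240 × 304/981 = 74.373 V; V_B = 240 × 174/981 = 42.569 V; V_C = 240 × 235/981 = 57.492 V.
P_out = V_A I_A + V_B I_B + V_C I_C = 74.373×3.14 + 42.569×2.92 + 57.492×2.94 = 233.53 + 124.30 + 169.03 = 526.86 W.
Ideal ⇒ P_in = P_out, so I_p = P_out/V_p = 526.86/240 = 2.20 A.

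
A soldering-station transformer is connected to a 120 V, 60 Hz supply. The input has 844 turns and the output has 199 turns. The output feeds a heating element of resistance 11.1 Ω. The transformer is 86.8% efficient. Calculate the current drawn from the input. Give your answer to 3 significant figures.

V_out = 120 × 199/844 = 28.294 V.
I_out = V_out/R = 28.294/11.1 = 2.5490 A.
P_out = V_out I_out = 28.294 × 2.5490 = 72.121 W.
P_in = P_out/η = 72.121/0.868 = 83.089 W.
I_in = P_in/V_in = 83.089/120 = 0.692 A.

I_in ≈ 0.692 A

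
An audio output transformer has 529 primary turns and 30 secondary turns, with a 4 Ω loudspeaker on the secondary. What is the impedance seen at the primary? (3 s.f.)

Z_p = (N_p/N_s)² × Z_s = (529/30)² × 4 = 1240 Ω.

Z_p ≈ 1240 Ω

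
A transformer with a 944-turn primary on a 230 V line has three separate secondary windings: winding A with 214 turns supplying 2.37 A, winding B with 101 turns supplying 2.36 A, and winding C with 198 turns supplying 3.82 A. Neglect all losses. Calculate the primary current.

V_A = 230 × 214/944 = 52.140 V; V_B = 230 × 101/944 = 24.608 V; V_C = 230 × 198/944 = 48.242 V.
P_out = V_A I_A + V_B I_B + V_C I_C = 52.140×2.37 + 24.608×2.36 + 48.242×3.82 = 123.57 + 58.075 + 184.28 = 365.93 W.
Ideal ⇒ P_in = P_out, so I_p = P_out/V_p = 365.93/230 = 1.59 A.

I_p ≈ 1.59 A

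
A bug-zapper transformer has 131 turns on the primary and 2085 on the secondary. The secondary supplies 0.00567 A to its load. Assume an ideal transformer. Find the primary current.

For an ideal transformer I_p/I_s = N_s/N_p, so I_p = 0.00567 × 2085/131 = 0.0902 A.

I_p ≈ 0.0902 A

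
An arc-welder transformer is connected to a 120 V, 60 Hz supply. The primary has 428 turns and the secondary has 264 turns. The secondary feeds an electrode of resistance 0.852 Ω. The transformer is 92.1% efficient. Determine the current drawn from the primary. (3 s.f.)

I_p ≈ 58.2 A

V_s = 120 × 264/428 = 74.019 V.
I_s = V_s/R = 74.019/0.852 = 86.876 A.
P_out = V_s I_s = 74.019 × 86.876 = 6430.5 W.
P_in = P_out/η = 6430.5/0.921 = 6982.1 W.
I_p = P_in/V_p = 6982.1/120 = 58.2 A.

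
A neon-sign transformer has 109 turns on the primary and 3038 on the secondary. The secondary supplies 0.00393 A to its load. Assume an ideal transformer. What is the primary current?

For an ideal transformer I_p/I_s = N_s/N_p, so I_p = 0.00393 × 3038/109 = 0.110 A.

I_p ≈ 0.110 A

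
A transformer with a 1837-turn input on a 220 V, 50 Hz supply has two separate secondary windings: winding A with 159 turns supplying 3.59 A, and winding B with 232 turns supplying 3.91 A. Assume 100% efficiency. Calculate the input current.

V_A = 220 × 159/1837 = 19.042 V; V_B = 220 × 232/1837 = 27.784 V.
P_out = V_A I_A + V_B I_B = 19.042×3.59 + 27.784×3.91 = 68.360 + 108.64 = 177.00 W.
Ideal ⇒ P_in = P_out, so I_in = P_out/V_in = 177.00/220 = 0.805 A.

I_in ≈ 0.805 A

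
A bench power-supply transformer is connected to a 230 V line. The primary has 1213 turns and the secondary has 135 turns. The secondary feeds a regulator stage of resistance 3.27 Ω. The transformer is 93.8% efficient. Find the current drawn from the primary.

V_s = 230 × 135/1213 = 25.598 V.
I_s = V_s/R = 25.598/3.27 = 7.8280 A.
P_out = V_s I_s = 25.598 × 7.8280 = 200.38 W.
P_in = P_out/η = 200.38/0.938 = 213.62 W.
I_p = P_in/V_p = 213.62/230 = 0.929 A.

I_p ≈ 0.929 A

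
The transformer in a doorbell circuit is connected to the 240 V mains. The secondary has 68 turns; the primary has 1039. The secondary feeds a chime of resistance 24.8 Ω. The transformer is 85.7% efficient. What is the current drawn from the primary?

I_p ≈ 0.0484 A

V_s = 240 × 68/1039 = 15.707 V.
I_s = V_s/R = 15.707/24.8 = 0.63336 A.
P_out = V_s I_s = 15.707 × 0.63336 = 9.9485 W.
P_in = P_out/η = 9.9485/0.857 = 11.609 W.
I_p = P_in/V_p = 11.609/240 = 0.0484 A.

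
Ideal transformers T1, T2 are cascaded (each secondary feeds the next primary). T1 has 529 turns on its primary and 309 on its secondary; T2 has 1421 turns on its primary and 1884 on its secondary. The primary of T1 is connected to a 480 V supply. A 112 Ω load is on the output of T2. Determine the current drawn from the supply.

I_supply ≈ 2.57 A

Secondary of T1: V = 480.00 × 309/529 = 280.38 V.
Secondary of T2: V = 280.38 × 1884/1421 = 371.73 V.
I_load = 371.73/112 = 3.3190 A, so P_out = 371.73 × 3.3190 = 1233.8 W.
All ideal ⇒ P_in = P_out, so I_supply = 1233.8/480 = 2.57 A.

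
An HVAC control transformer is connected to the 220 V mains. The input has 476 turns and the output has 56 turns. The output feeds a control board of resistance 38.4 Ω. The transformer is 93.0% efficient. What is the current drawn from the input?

V_out = 220 × 56/476 = 25.882 V.
I_out = V_out/R = 25.882/38.4 = 0.67402 A.
P_out = V_out I_out = 25.882 × 0.67402 = 17.445 W.
P_in = P_out/η = 17.445/0.930 = 18.758 W.
I_in = P_in/V_in = 18.758/220 = 0.0853 A.

I_in ≈ 0.0853 A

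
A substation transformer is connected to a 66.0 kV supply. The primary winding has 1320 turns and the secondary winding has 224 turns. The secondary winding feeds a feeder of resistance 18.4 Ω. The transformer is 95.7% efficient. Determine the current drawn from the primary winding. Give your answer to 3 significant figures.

I_p ≈ 108 A

V_s = 66000 × 224/1320 = 11200 V.
I_s = V_s/R = 11200/18.4 = 608.70 A.
P_out = V_s I_s = 11200 × 608.70 = 6.8174×10^6 W.
P_in = P_out/η = 6.8174×10^6/0.957 = 7.1237×10^6 W.
I_p = P_in/V_p = 7.1237×10^6/66000 = 108 A.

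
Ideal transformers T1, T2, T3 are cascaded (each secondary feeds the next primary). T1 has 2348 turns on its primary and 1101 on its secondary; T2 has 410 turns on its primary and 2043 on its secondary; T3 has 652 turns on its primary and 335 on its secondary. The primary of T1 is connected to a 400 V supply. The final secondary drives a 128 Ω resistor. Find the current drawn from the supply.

After T1: V = 400.00 × 1101/2348 = 187.56 V.
After T2: V = 187.56 × 2043/410 = 934.62 V.
After T3: V = 934.62 × 335/652 = 480.21 V.
I_load = 480.21/128 = 3.7516 A, so P_out = 480.21 × 3.7516 = 1801.6 W.
All ideal ⇒ P_in = P_out, so I_supply = 1801.6/400 = 4.50 A.

I_supply ≈ 4.50 A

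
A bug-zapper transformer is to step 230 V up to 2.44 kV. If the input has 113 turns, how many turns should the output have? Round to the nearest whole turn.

N_out/N_in = V_out/V_in, so N_out = 113 × 2440/230 = 1198.8 ≈ 1199 turns.

N_out = 1199 turns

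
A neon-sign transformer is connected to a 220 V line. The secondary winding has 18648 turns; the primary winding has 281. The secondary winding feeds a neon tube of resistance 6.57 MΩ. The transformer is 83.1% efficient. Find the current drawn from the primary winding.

V_s = 220 × 18648/281 = 14600 V.
I_s = V_s/R = 14600/(6.57×10^6) = 0.0022222 A.
P_out = V_s I_s = 14600 × 0.0022222 = 32.444 W.
P_in = P_out/η = 32.444/0.831 = 39.042 W.
I_p = P_in/V_p = 39.042/220 = 0.177 A.

I_p ≈ 0.177 A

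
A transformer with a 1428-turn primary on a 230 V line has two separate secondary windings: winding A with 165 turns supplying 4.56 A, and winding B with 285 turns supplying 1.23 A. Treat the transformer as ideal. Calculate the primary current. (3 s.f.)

V_A = 230 × 165/1428 = 26.576 V; V_B = 230 × 285/1428 = 45.903 V.
P_out = V_A I_A + V_B I_B = 26.576×4.56 + 45.903×1.23 = 121.18 + 56.461 = 177.65 W.
Ideal ⇒ P_in = P_out, so I_p = P_out/V_p = 177.65/230 = 0.772 A.

I_p ≈ 0.772 A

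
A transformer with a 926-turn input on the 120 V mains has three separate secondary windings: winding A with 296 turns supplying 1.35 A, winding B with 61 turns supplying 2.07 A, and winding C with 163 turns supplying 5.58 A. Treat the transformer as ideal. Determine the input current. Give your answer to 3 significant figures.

V_A = 120 × 296/926 = 38.359 V; V_B = 120 × 61/926 = 7.9050 V; V_C = 120 × 163/926 = 21.123 V.
P_out = V_A I_A + V_B I_B + V_C I_C = 38.359×1.35 + 7.9050×2.07 + 21.123×5.58 = 51.784 + 16.363 + 117.87 = 186.01 W.
Ideal ⇒ P_in = P_out, so I_in = P_out/V_in = 186.01/120 = 1.55 A.

I_in ≈ 1.55 A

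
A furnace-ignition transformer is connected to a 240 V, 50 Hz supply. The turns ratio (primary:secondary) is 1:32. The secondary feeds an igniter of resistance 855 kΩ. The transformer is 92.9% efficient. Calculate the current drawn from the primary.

I_p ≈ 0.309 A

V_s = 240 × 32/1 = 7680.0 V.
I_s = V_s/R = 7680.0/855000 = 0.0089825 A.
P_out = V_s I_s = 7680.0 × 0.0089825 = 68.985 W.
P_in = P_out/η = 68.985/0.929 = 74.258 W.
I_p = P_in/V_p = 74.258/240 = 0.309 A.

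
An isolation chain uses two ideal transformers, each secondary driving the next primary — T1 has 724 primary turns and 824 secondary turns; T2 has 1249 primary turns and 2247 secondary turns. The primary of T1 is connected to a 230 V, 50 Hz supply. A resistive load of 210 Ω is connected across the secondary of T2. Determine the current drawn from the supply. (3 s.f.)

Secondary of T1: V = 230.00 × 824/724 = 261.77 V.
Secondary of T2: V = 261.77 × 2247/1249 = 470.93 V.
I_load = 470.93/210 = 2.2425 A, so P_out = 470.93 × 2.2425 = 1056.1 W.
All ideal ⇒ P_in = P_out, so I_supply = 1056.1/230 = 4.59 A.

I_supply ≈ 4.59 A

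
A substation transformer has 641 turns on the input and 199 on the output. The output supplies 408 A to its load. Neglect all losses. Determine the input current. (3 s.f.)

For an ideal transformer I_in/I_out = N_out/N_in, so I_in = 408 × 199/641 = 127 A.

I_in ≈ 127 A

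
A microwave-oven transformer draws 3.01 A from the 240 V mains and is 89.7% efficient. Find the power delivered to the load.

P_in = V_p I_p = 240 × 3.01 = 722.40 W.
P_out = η P_in = 0.897 × 722.40 = 648 W.

P_out ≈ 648 W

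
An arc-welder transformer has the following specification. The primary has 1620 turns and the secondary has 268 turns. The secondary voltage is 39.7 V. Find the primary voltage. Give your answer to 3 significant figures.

V_p/V_s = N_p/N_s, so V_p = 39.7 × 1620/268 = 240 V.

V_p ≈ 240 V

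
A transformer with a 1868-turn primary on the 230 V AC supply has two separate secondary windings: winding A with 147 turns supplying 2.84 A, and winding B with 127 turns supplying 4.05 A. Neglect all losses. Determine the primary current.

V_A = 230 × 147/1868 = 18.100 V; V_B = 230 × 127/1868 = 15.637 V.
P_out = V_A I_A + V_B I_B = 18.100×2.84 + 15.637×4.05 = 51.403 + 63.330 = 114.73 W.
Ideal ⇒ P_in = P_out, so I_p = P_out/V_p = 114.73/230 = 0.499 A.

I_p ≈ 0.499 A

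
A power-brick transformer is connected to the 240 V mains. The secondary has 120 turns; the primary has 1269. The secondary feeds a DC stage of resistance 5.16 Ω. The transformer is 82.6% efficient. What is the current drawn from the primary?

V_s = 240 × 120/1269 = 22.695 V.
I_s = V_s/R = 22.695/5.16 = 4.3983 A.
P_out = V_s I_s = 22.695 × 4.3983 = 99.819 W.
P_in = P_out/η = 99.819/0.826 = 120.85 W.
I_p = P_in/V_p = 120.85/240 = 0.504 A.

I_p ≈ 0.504 A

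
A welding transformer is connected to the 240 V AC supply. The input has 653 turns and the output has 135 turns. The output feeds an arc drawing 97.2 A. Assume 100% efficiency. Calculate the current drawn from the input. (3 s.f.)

I_in ≈ 20.1 A

For an ideal transformer I_in N_in = I_out N_out, so I_in = 97.2 × 135/653 = 20.1 A.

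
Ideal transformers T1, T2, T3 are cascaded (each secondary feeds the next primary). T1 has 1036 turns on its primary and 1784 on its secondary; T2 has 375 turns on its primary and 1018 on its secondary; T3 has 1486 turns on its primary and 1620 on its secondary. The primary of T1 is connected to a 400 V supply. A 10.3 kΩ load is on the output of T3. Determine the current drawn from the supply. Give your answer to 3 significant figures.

After T1: V = 400.00 × 1784/1036 = 688.80 V.
After T2: V = 688.80 × 1018/375 = 1869.9 V.
After T3: V = 1869.9 × 1620/1486 = 2038.5 V.
I_load = 2038.5/10300 = 0.19791 A, so P_out = 2038.5 × 0.19791 = 403.44 W.
All ideal ⇒ P_in = P_out, so I_supply = 403.44/400 = 1.01 A.

I_supply ≈ 1.01 A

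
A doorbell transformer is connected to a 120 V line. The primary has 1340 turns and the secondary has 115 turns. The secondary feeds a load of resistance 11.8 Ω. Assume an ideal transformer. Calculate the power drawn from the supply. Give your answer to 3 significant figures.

V_s = V_p × N_s/N_p = 120 × 115/1340 = 10.299 V.
I_s = V_s/R = 10.299/11.8 = 0.87275 A.
I_p = I_s × N_s/N_p = 0.87275 × 115/1340 = 0.074901 A.
P = V_p I_p = 120 × 0.074901 = 8.99 W.

P ≈ 8.99 W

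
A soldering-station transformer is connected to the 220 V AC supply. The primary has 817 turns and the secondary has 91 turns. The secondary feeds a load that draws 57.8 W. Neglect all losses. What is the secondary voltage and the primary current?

V_s = V_p × N_s/N_p = 220 × 91/817 = 24.504 V.
I_s = P/V_s = 57.8/24.504 = 2.3588 A.
I_p = I_s × N_s/N_p = 2.3588 × 91/817 = 0.263 A.

V_s ≈ 24.5 V, I_p ≈ 0.263 A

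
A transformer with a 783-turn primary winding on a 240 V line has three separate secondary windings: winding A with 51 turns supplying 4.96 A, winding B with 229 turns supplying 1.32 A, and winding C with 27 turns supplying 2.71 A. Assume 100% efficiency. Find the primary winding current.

V_A = 240 × 51/783 = 15.632 V; V_B = 240 × 229/783 = 70.192 V; V_C = 240 × 27/783 = 8.2759 V.
P_out = V_A I_A + V_B I_B + V_C I_C = 15.632×4.96 + 70.192×1.32 + 8.2759×2.71 = 77.536 + 92.653 + 22.428 = 192.62 W.
Ideal ⇒ P_in = P_out, so I_p = P_out/V_p = 192.62/240 = 0.803 A.

I_p ≈ 0.803 A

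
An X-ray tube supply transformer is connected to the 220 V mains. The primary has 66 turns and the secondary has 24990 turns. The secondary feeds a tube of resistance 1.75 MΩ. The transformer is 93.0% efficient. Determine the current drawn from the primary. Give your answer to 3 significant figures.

I_p ≈ 19.4 A

V_s = 220 × 24990/66 = 83300 V.
I_s = V_s/R = 83300/(1.75×10^6) = 0.047600 A.
P_out = V_s I_s = 83300 × 0.047600 = 3965.1 W.
P_in = P_out/η = 3965.1/0.930 = 4263.5 W.
I_p = P_in/V_p = 4263.5/220 = 19.4 A.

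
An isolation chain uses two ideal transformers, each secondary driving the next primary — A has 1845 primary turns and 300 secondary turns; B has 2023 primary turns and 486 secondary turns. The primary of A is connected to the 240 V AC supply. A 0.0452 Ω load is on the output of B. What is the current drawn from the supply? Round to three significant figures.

I_supply ≈ 8.10 A

Secondary of A: V = 240.00 × 300/1845 = 39.024 V.
Secondary of B: V = 39.024 × 486/2023 = 9.3751 V.
I_load = 9.3751/0.0452 = 207.41 A, so P_out = 9.3751 × 207.41 = 1944.5 W.
All ideal ⇒ P_in = P_out, so I_supply = 1944.5/240 = 8.10 A.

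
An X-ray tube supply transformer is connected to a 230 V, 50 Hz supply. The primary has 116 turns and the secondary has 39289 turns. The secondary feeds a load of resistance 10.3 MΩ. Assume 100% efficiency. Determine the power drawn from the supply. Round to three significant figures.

P ≈ 589 W

V_s = V_p × N_s/N_p = 230 × 39289/116 = 77901 V.
I_s = V_s/R = 77901/(1.03×10^7) = 0.0075632 A.
I_p = I_s × N_s/N_p = 0.0075632 × 39289/116 = 2.5616 A.
P = V_p I_p = 230 × 2.5616 = 589 W.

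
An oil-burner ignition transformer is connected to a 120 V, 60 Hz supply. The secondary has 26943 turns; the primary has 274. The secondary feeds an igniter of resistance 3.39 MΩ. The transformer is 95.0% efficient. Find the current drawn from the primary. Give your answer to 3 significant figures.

V_s = 120 × 26943/274 = 11800 V.
I_s = V_s/R = 11800/(3.39×10^6) = 0.0034808 A.
P_out = V_s I_s = 11800 × 0.0034808 = 41.073 W.
P_in = P_out/η = 41.073/0.950 = 43.234 W.
I_p = P_in/V_p = 43.234/120 = 0.360 A.

I_p ≈ 0.360 A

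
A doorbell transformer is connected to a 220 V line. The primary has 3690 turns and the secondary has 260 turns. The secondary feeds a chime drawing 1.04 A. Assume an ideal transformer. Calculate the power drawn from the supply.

I_p = I_s × N_s/N_p = 1.04 × 260/3690 = 0.073279 A.
P = V_p I_p = 220 × 0.073279 = 16.1 W.

P ≈ 16.1 W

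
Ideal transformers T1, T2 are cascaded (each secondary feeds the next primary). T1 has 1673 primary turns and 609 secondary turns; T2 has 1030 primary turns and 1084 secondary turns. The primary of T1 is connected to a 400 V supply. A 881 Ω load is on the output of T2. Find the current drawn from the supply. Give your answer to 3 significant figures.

Secondary of T1: V = 400.00 × 609/1673 = 145.61 V.
Secondary of T2: V = 145.61 × 1084/1030 = 153.24 V.
I_load = 153.24/881 = 0.17394 A, so P_out = 153.24 × 0.17394 = 26.655 W.
All ideal ⇒ P_in = P_out, so I_supply = 26.655/400 = 0.0666 A.

I_supply ≈ 0.0666 A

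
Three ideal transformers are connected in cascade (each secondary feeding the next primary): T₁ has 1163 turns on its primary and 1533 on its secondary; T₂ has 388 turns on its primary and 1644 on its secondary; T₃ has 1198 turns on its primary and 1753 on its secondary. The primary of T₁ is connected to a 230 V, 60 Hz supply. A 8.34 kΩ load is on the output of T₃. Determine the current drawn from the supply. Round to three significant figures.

I_supply ≈ 1.84 A

After T₁: V = 230.00 × 1533/1163 = 303.17 V.
After T₂: V = 303.17 × 1644/388 = 1284.6 V.
After T₃: V = 1284.6 × 1753/1198 = 1879.7 V.
I_load = 1879.7/8340 = 0.22538 A, so P_out = 1879.7 × 0.22538 = 423.65 W.
All ideal ⇒ P_in = P_out, so I_supply = 423.65/230 = 1.84 A.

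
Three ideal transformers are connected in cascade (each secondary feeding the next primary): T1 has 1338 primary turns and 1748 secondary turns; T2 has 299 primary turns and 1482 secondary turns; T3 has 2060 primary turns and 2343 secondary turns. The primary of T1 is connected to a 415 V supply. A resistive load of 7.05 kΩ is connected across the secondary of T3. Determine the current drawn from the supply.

Secondary of T1: V = 415.00 × 1748/1338 = 542.17 V.
Secondary of T2: V = 542.17 × 1482/299 = 2687.3 V.
Secondary of T3: V = 2687.3 × 2343/2060 = 3056.4 V.
I_load = 3056.4/7050 = 0.43354 A, so P_out = 3056.4 × 0.43354 = 1325.1 W.
All ideal ⇒ P_in = P_out, so I_supply = 1325.1/415 = 3.19 A.

I_supply ≈ 3.19 A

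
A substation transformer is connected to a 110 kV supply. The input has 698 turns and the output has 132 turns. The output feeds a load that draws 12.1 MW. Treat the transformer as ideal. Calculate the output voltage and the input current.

V_out = V_in × N_out/N_in = 110000 × 132/698 = 20802 V.
I_out = P/V_out = 1.21×10^7/20802 = 581.67 A.
I_in = I_out × N_out/N_in = 581.67 × 132/698 = 110 A.

V_out ≈ 20800 V, I_in ≈ 110 A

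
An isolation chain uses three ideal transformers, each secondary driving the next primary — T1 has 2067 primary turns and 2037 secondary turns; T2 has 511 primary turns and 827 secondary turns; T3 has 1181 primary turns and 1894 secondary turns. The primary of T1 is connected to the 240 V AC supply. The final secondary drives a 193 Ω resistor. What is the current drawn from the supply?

I_supply ≈ 8.14 A

Secondary of T1: V = 240.00 × 2037/2067 = 236.52 V.
Secondary of T2: V = 236.52 × 827/511 = 382.78 V.
Secondary of T3: V = 382.78 × 1894/1181 = 613.87 V.
I_load = 613.87/193 = 3.1807 A, so P_out = 613.87 × 3.1807 = 1952.5 W.
All ideal ⇒ P_in = P_out, so I_supply = 1952.5/240 = 8.14 A.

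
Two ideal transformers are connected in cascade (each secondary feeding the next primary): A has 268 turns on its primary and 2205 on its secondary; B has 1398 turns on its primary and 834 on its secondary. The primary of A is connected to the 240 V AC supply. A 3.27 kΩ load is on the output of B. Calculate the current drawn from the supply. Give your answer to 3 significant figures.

Secondary of A: V = 240.00 × 2205/268 = 1974.6 V.
Secondary of B: V = 1974.6 × 834/1398 = 1178.0 V.
I_load = 1178.0/3270 = 0.36024 A, so P_out = 1178.0 × 0.36024 = 424.37 W.
All ideal ⇒ P_in = P_out, so I_supply = 424.37/240 = 1.77 A.

I_supply ≈ 1.77 A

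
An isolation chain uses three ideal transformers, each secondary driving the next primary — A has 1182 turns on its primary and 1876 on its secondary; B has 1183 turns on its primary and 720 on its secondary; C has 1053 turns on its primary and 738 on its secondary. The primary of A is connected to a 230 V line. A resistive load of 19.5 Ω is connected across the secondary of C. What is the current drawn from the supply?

I_supply ≈ 5.41 A

After A: V = 230.00 × 1876/1182 = 365.04 V.
After B: V = 365.04 × 720/1183 = 222.17 V.
After C: V = 222.17 × 738/1053 = 155.71 V.
I_load = 155.71/19.5 = 7.9852 A, so P_out = 155.71 × 7.9852 = 1243.4 W.
All ideal ⇒ P_in = P_out, so I_supply = 1243.4/230 = 5.41 A.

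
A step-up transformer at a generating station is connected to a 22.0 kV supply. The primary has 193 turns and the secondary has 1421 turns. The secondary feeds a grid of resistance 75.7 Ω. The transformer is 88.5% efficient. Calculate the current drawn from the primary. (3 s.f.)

I_p ≈ 17800 A

V_s = 22000 × 1421/193 = 161980 V.
I_s = V_s/R = 161980/75.7 = 2139.8 A.
P_out = V_s I_s = 161980 × 2139.8 = 3.4660×10^8 W.
P_in = P_out/η = 3.4660×10^8/0.885 = 3.9163×10^8 W.
I_p = P_in/V_p = 3.9163×10^8/22000 = 17800 A.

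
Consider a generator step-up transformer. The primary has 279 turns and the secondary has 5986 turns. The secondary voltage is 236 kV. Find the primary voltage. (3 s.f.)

V_p ≈ 11000 V

V_p/V_s = N_p/N_s, so V_p = 236000 × 279/5986 = 11000 V.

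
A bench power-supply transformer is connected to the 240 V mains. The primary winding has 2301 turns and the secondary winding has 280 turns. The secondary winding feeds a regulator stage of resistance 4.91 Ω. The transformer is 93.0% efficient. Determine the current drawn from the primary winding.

I_p ≈ 0.778 A

V_s = 240 × 280/2301 = 29.205 V.
I_s = V_s/R = 29.205/4.91 = 5.9480 A.
P_out = V_s I_s = 29.205 × 5.9480 = 173.71 W.
P_in = P_out/η = 173.71/0.930 = 186.78 W.
I_p = P_in/V_p = 186.78/240 = 0.778 A.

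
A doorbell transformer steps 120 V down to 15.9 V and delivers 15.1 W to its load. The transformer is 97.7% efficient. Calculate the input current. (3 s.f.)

I_in ≈ 0.129 A

P_in = P_out/η = 15.1/0.977 = 15.455 W.
I_in = P_in/V_in = 15.455/120 = 0.129 A.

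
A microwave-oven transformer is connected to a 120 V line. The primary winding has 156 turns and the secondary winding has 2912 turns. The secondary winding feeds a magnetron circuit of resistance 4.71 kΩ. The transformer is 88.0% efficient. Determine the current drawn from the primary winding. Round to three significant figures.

V_s = 120 × 2912/156 = 2240.0 V.
I_s = V_s/R = 2240.0/4710 = 0.47558 A.
P_out = V_s I_s = 2240.0 × 0.47558 = 1065.3 W.
P_in = P_out/η = 1065.3/0.880 = 1210.6 W.
I_p = P_in/V_p = 1210.6/120 = 10.1 A.

I_p ≈ 10.1 A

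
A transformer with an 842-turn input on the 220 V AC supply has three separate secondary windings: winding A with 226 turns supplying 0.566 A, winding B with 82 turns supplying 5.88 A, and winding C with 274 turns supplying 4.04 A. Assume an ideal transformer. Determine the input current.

I_in ≈ 2.04 A

V_A = 220 × 226/842 = 59.050 V; V_B = 220 × 82/842 = 21.425 V; V_C = 220 × 274/842 = 71.591 V.
P_out = V_A I_A + V_B I_B + V_C I_C = 59.050×0.566 + 21.425×5.88 + 71.591×4.04 = 33.422 + 125.98 + 289.23 = 448.63 W.
Ideal ⇒ P_in = P_out, so I_in = P_out/V_in = 448.63/220 = 2.04 A.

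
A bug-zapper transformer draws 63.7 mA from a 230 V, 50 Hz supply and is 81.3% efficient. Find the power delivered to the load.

P_in = V_p I_p = 230 × 0.0637 = 14.651 W.
P_out = η P_in = 0.813 × 14.651 = 11.9 W.

P_out ≈ 11.9 W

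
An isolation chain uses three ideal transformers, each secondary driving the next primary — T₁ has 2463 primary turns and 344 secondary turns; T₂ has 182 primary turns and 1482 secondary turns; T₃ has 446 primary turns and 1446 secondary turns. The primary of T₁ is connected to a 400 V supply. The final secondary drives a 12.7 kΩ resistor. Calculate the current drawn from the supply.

I_supply ≈ 0.428 A

After T₁: V = 400.00 × 344/2463 = 55.867 V.
After T₂: V = 55.867 × 1482/182 = 454.92 V.
After T₃: V = 454.92 × 1446/446 = 1474.9 V.
I_load = 1474.9/12700 = 0.11613 A, so P_out = 1474.9 × 0.11613 = 171.29 W.
All ideal ⇒ P_in = P_out, so I_supply = 171.29/400 = 0.428 A.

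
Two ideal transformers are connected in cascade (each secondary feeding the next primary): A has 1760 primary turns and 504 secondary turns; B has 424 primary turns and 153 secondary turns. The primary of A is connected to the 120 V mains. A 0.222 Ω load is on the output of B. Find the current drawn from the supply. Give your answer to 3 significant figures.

After A: V = 120.00 × 504/1760 = 34.364 V.
After B: V = 34.364 × 153/424 = 12.400 V.
I_load = 12.400/0.222 = 55.856 A, so P_out = 12.400 × 55.856 = 692.62 W.
All ideal ⇒ P_in = P_out, so I_supply = 692.62/120 = 5.77 A.

I_supply ≈ 5.77 A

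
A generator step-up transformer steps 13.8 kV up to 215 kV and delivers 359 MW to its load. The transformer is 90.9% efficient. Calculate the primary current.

I_p ≈ 28600 A

P_in = P_out/η = 3.59×10^8/0.909 = 3.9494×10^8 W.
I_p = P_in/V_p = 3.9494×10^8/13800 = 28600 A.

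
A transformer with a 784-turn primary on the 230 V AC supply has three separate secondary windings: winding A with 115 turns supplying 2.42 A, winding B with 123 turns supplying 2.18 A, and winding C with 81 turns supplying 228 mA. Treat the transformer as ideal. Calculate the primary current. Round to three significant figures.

V_A = 230 × 115/784 = 33.737 V; V_B = 230 × 123/784 = 36.084 V; V_C = 230 × 81/784 = 23.763 V.
P_out = V_A I_A + V_B I_B + V_C I_C = 33.737×2.42 + 36.084×2.18 + 23.763×0.228 = 81.644 + 78.664 + 5.4179 = 165.73 W.
Ideal ⇒ P_in = P_out, so I_p = P_out/V_p = 165.73/230 = 0.721 A.

I_p ≈ 0.721 A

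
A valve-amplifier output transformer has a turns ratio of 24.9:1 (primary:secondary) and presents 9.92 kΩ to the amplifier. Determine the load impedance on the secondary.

Z_s = Z_p/(N_p/N_s)² = 9920/24.9² = 16.0 Ω.

Z_s ≈ 16.0 Ω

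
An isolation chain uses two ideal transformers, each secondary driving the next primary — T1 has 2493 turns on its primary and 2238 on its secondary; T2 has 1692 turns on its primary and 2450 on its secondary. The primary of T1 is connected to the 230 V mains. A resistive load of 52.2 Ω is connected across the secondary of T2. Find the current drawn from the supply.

Secondary of T1: V = 230.00 × 2238/2493 = 206.47 V.
Secondary of T2: V = 206.47 × 2450/1692 = 298.97 V.
I_load = 298.97/52.2 = 5.7274 A, so P_out = 298.97 × 5.7274 = 1712.3 W.
All ideal ⇒ P_in = P_out, so I_supply = 1712.3/230 = 7.44 A.

I_supply ≈ 7.44 A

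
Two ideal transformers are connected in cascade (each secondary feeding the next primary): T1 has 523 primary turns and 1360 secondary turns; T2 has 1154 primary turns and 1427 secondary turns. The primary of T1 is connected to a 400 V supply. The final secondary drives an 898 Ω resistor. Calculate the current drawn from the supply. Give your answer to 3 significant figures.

I_supply ≈ 4.61 A

After T1: V = 400.00 × 1360/523 = 1040.2 V.
After T2: V = 1040.2 × 1427/1154 = 1286.2 V.
I_load = 1286.2/898 = 1.4323 A, so P_out = 1286.2 × 1.4323 = 1842.3 W.
All ideal ⇒ P_in = P_out, so I_supply = 1842.3/400 = 4.61 A.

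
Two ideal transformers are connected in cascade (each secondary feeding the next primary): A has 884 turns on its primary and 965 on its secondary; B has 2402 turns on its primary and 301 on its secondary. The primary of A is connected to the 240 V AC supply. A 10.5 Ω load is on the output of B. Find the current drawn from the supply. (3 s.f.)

I_supply ≈ 0.428 A

After A: V = 240.00 × 965/884 = 261.99 V.
After B: V = 261.99 × 301/2402 = 32.831 V.
I_load = 32.831/10.5 = 3.1267 A, so P_out = 32.831 × 3.1267 = 102.65 W.
All ideal ⇒ P_in = P_out, so I_supply = 102.65/240 = 0.428 A.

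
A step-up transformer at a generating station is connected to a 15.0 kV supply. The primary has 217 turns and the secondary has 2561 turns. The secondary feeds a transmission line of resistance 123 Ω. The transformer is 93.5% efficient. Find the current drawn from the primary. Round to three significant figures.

I_p ≈ 18200 A

V_s = 15000 × 2561/217 = 177030 V.
I_s = V_s/R = 177030/123 = 1439.2 A.
P_out = V_s I_s = 177030 × 1439.2 = 2.5479×10^8 W.
P_in = P_out/η = 2.5479×10^8/0.935 = 2.7250×10^8 W.
I_p = P_in/V_p = 2.7250×10^8/15000 = 18200 A.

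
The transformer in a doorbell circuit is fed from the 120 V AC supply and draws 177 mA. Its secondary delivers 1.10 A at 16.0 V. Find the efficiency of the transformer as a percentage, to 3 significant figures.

P_in = 120 × 0.177 = 21.2400 W.
P_out = 16.0 × 1.10 = 17.6000 W.
η = P_out/P_in = 17.6000/21.2400 = 0.829.

η ≈ 82.9%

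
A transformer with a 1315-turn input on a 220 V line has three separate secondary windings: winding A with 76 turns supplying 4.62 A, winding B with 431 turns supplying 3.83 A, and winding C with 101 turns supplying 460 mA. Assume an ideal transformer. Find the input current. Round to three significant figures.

V_A = 220 × 76/1315 = 12.715 V; V_B = 220 × 431/1315 = 72.106 V; V_C = 220 × 101/1315 = 16.897 V.
P_out = V_A I_A + V_B I_B + V_C I_C = 12.715×4.62 + 72.106×3.83 + 16.897×0.460 = 58.743 + 276.17 + 7.7728 = 342.68 W.
Ideal ⇒ P_in = P_out, so I_in = P_out/V_in = 342.68/220 = 1.56 A.

I_in ≈ 1.56 A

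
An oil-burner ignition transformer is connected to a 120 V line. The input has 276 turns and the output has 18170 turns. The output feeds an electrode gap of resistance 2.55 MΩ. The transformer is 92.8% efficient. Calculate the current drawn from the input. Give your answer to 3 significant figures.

V_out = 120 × 18170/276 = 7900.0 V.
I_out = V_out/R = 7900.0/(2.55×10^6) = 0.0030980 A.
P_out = V_out I_out = 7900.0 × 0.0030980 = 24.475 W.
P_in = P_out/η = 24.475/0.928 = 26.373 W.
I_in = P_in/V_in = 26.373/120 = 0.220 A.

I_in ≈ 0.220 A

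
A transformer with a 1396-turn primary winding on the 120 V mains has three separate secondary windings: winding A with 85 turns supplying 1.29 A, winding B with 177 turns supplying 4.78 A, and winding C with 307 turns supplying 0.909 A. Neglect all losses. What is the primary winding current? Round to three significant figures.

V_A = 120 × 85/1396 = 7.3066 V; V_B = 120 × 177/1396 = 15.215 V; V_C = 120 × 307/1396 = 26.390 V.
P_out = V_A I_A + V_B I_B + V_C I_C = 7.3066×1.29 + 15.215×4.78 + 26.390×0.909 = 9.4255 + 72.727 + 23.988 = 106.14 W.
Ideal ⇒ P_in = P_out, so I_p = P_out/V_p = 106.14/120 = 0.885 A.

I_p ≈ 0.885 A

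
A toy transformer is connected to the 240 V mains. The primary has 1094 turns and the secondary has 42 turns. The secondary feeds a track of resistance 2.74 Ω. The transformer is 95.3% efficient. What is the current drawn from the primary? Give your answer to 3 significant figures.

V_s = 240 × 42/1094 = 9.2139 V.
I_s = V_s/R = 9.2139/2.74 = 3.3627 A.
P_out = V_s I_s = 9.2139 × 3.3627 = 30.984 W.
P_in = P_out/η = 30.984/0.953 = 32.512 W.
I_p = P_in/V_p = 32.512/240 = 0.135 A.

I_p ≈ 0.135 A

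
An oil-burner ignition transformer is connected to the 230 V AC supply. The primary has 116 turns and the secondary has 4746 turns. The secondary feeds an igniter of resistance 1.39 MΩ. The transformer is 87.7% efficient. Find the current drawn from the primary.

I_p ≈ 0.316 A

V_s = 230 × 4746/116 = 9410.2 V.
I_s = V_s/R = 9410.2/(1.39×10^6) = 0.0067699 A.
P_out = V_s I_s = 9410.2 × 0.0067699 = 63.706 W.
P_in = P_out/η = 63.706/0.877 = 72.641 W.
I_p = P_in/V_p = 72.641/230 = 0.316 A.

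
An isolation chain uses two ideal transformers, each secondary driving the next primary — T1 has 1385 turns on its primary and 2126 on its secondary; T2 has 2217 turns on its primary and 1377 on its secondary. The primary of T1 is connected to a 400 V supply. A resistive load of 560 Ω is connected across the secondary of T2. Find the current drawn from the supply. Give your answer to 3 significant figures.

Secondary of T1: V = 400.00 × 2126/1385 = 614.01 V.
Secondary of T2: V = 614.01 × 1377/2217 = 381.37 V.
I_load = 381.37/560 = 0.68101 A, so P_out = 381.37 × 0.68101 = 259.71 W.
All ideal ⇒ P_in = P_out, so I_supply = 259.71/400 = 0.649 A.

I_supply ≈ 0.649 A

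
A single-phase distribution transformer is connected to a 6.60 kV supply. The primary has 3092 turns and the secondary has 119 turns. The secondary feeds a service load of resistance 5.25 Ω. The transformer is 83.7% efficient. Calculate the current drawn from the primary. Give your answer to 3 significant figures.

V_s = 6600 × 119/3092 = 254.01 V.
I_s = V_s/R = 254.01/5.25 = 48.383 A.
P_out = V_s I_s = 254.01 × 48.383 = 12290 W.
P_in = P_out/η = 12290/0.837 = 14683 W.
I_p = P_in/V_p = 14683/6600 = 2.22 A.

I_p ≈ 2.22 A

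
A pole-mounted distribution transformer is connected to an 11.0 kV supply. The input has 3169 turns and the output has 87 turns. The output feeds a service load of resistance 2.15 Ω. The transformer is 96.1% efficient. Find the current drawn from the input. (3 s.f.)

I_in ≈ 4.01 A

V_out = 11000 × 87/3169 = 301.99 V.
I_out = V_out/R = 301.99/2.15 = 140.46 A.
P_out = V_out I_out = 301.99 × 140.46 = 42417 W.
P_in = P_out/η = 42417/0.961 = 44138 W.
I_in = P_in/V_in = 44138/11000 = 4.01 A.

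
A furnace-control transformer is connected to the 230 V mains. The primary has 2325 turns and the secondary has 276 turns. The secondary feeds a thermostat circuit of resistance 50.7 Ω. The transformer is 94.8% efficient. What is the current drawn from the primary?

V_s = 230 × 276/2325 = 27.303 V.
I_s = V_s/R = 27.303/50.7 = 0.53853 A.
P_out = V_s I_s = 27.303 × 0.53853 = 14.703 W.
P_in = P_out/η = 14.703/0.948 = 15.510 W.
I_p = P_in/V_p = 15.510/230 = 0.0674 A.

I_p ≈ 0.0674 A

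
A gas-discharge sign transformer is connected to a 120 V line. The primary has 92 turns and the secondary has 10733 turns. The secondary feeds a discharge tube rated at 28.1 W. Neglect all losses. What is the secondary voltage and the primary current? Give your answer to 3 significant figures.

V_s = V_p × N_s/N_p = 120 × 10733/92 = 14000 V.
I_s = P/V_s = 28.1/14000 = 0.0020072 A.
I_p = I_s × N_s/N_p = 0.0020072 × 10733/92 = 0.234 A.

V_s ≈ 14000 V, I_p ≈ 0.234 A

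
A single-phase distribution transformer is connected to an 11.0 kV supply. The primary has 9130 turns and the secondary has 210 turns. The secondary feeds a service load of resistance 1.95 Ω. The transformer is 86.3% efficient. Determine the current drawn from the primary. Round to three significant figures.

I_p ≈ 3.46 A

V_s = 11000 × 210/9130 = 253.01 V.
I_s = V_s/R = 253.01/1.95 = 129.75 A.
P_out = V_s I_s = 253.01 × 129.75 = 32828 W.
P_in = P_out/η = 32828/0.863 = 38040 W.
I_p = P_in/V_p = 38040/11000 = 3.46 A.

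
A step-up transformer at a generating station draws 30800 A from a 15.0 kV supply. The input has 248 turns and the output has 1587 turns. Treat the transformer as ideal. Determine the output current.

I_out ≈ 4810 A

I_out/I_in = N_in/N_out, so I_out = 30800 × 248/1587 = 4810 A.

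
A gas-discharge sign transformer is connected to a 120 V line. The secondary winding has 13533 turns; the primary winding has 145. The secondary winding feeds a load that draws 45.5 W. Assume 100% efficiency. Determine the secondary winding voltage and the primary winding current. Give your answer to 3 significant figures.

V_s = V_p × N_s/N_p = 120 × 13533/145 = 11200 V.
I_s = P/V_s = 45.5/11200 = 0.0040626 A.
I_p = I_s × N_s/N_p = 0.0040626 × 13533/145 = 0.379 A.

V_s ≈ 11200 V, I_p ≈ 0.379 A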